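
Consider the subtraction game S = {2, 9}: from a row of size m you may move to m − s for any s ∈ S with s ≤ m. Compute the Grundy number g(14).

1

Build the Grundy sequence with g(k) = mex{g(k−s) : s ∈ {2, 9}, s ≤ k}:
k:     0  1  2  3  4  5  6  7  8  9 10 11 12 13 14
g(k):  0  0  1  1  0  0  1  1  0  2  1  0  0  1  1
So g(14) = 1.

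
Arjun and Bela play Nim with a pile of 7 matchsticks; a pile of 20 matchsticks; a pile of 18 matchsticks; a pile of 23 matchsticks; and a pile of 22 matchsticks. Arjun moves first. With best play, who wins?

Bela wins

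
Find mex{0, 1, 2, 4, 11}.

The values 0, 1, 2 are all present; 3 is the first non-negative integer missing from the set.

3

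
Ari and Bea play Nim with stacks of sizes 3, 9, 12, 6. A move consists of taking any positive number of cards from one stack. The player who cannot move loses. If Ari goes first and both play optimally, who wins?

Bea wins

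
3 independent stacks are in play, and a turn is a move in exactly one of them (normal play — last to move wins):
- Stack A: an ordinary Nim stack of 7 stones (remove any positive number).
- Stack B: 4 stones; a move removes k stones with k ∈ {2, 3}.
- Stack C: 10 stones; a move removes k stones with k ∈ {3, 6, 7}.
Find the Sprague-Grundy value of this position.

5

Stack A is a plain Nim stack of size 7, so its Grundy value is 7.
Grundy values for stack B (subtraction set {2, 3}):
k:     0  1  2  3  4
g(k):  0  0  1  1  2
So g(4) = 2.
For stack C, compute g(0), g(1), … with moves {3, 6, 7}:
k:     0  1  2  3  4  5  6  7  8  9 10
g(k):  0  0  0  1  1  1  2  2  2  3  0
So g(10) = 0.
The value of a disjunctive sum is the nim-sum of the parts.
Combined value = 7 ⊕ 2 ⊕ 0 = 5.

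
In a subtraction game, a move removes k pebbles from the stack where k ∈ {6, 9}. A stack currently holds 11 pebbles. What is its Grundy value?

1

Build the Grundy sequence with g(k) = mex{g(k−s) : s ∈ {6, 9}, s ≤ k}:
g(0) = mex{} = 0
g(1) = mex{} = 0
g(2) = mex{} = 0
g(3) = mex{} = 0
g(4) = mex{} = 0
g(5) = mex{} = 0
g(6) = mex{0} = 1
g(7) = mex{0} = 1
g(8) = mex{0} = 1
g(9) = mex{0} = 1
g(10) = mex{0} = 1
g(11) = mex{0} = 1
So g(11) = 1.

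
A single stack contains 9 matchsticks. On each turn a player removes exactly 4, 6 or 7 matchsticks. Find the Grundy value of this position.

Grundy values for subtraction set {4, 6, 7}:
k:     0  1  2  3  4  5  6  7  8  9
g(k):  0  0  0  0  1  1  1  1  2  2
So g(9) = 2.

2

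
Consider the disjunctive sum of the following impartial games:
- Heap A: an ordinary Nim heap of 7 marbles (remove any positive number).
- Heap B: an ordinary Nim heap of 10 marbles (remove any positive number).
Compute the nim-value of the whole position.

13

Heap A is a plain Nim heap of size 7, so its Grundy value is 7.
Heap B is a plain Nim heap of size 10, so its Grundy value is 10.
By the Sprague-Grundy theorem, the Grundy value of a sum of independent games is the XOR of the component values.
Combined value = 7 XOR 10 = 13.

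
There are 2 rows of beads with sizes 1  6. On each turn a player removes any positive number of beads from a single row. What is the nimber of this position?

7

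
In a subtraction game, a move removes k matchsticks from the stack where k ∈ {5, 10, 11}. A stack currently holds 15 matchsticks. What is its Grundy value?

3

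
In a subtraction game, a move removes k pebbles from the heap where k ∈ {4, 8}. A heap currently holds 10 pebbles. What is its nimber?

Build the Grundy sequence with g(k) = mex{g(k−s) : s ∈ {4, 8}, s ≤ k}:
k:     0  1  2  3  4  5  6  7  8  9 10
g(k):  0  0  0  0  1  1  1  1  2  2  2
So g(10) = 2.

2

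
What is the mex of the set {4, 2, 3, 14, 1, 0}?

The values 0, 1, 2, 3, 4 are all present; 5 is the first non-negative integer missing from the set.

5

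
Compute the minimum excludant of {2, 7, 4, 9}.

0

0 is not in the set, so the mex is 0.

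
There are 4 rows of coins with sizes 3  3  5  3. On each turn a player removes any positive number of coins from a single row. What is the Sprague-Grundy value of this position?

Write each in binary and XOR column by column:
  011  (3)
  011  (3)
  101  (5)
  011  (3)
  ---
  110  (6)

6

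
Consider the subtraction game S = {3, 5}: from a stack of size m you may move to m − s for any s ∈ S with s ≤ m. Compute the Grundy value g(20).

Grundy values for subtraction set {3, 5}:
k:     0  1  2  3  4  5  6  7  8  9 10 11 12 13 14 15 16 17 18 19 20
g(k):  0  0  0  1  1  1  2  2  0  0  0  1  1  1  2  2  0  0  0  1  1
So g(20) = 1.

1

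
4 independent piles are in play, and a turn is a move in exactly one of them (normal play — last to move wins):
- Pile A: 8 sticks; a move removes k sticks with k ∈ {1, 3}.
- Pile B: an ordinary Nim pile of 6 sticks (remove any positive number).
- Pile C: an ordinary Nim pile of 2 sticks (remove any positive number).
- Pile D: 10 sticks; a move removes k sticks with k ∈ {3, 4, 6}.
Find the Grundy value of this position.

Build the Grundy sequence for pile A with g(k) = mex{g(k−s) : s ∈ {1, 3}, s ≤ k}:
g(0) = mex{} = 0
g(1) = mex{0} = 1
g(2) = mex{1} = 0
g(3) = mex{0} = 1
g(4) = mex{1} = 0
g(5) = mex{0} = 1
g(6) = mex{1} = 0
g(7) = mex{0} = 1
g(8) = mex{1} = 0
So g(8) = 0.
Pile B is a plain Nim pile of size 6, so its Grundy value is 6.
Pile C is a plain Nim pile of size 2, so its Grundy value is 2.
Build the Grundy sequence for pile D with g(k) = mex{g(k−s) : s ∈ {3, 4, 6}, s ≤ k}:
k:     0  1  2  3  4  5  6  7  8  9 10
g(k):  0  0  0  1  1  1  2  2  2  0  0
So g(10) = 0.
The value of a disjunctive sum is the nim-sum of the parts.
Combined value = 0 XOR 6 XOR 2 XOR 0 = 4.

4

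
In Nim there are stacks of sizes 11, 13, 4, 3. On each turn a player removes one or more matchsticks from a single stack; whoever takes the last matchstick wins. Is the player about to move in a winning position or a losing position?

Nim-sum: 11 ⊕ 13 ⊕ 4 ⊕ 3 = 1.
The nim-sum is 1 ≠ 0, so this is an N-position: the player to move can win.

Winning position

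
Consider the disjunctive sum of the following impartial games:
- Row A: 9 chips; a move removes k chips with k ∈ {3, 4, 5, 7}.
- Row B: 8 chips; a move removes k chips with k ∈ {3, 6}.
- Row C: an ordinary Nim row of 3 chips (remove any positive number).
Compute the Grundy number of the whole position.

For row A, compute g(0), g(1), … with moves {3, 4, 5, 7}:
k:     0  1  2  3  4  5  6  7  8  9
g(k):  0  0  0  1  1  1  2  2  2  3
So g(9) = 3.
For row B, compute g(0), g(1), … with moves {3, 6}:
g(0) = mex{} = 0
g(1) = mex{} = 0
g(2) = mex{} = 0
g(3) = mex{0} = 1
g(4) = mex{0} = 1
g(5) = mex{0} = 1
g(6) = mex{0,1} = 2
g(7) = mex{0,1} = 2
g(8) = mex{0,1} = 2
So g(8) = 2.
Row C is a plain Nim row of size 3, so its Grundy value is 3.
The value of a disjunctive sum is the nim-sum of the parts.
Combined value = 3 XOR 2 XOR 3 = 2.

2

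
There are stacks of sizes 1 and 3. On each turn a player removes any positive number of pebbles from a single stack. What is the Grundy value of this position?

2

Write each in binary and XOR column by column:
  01  (1)
  11  (3)
  --
  10  (2)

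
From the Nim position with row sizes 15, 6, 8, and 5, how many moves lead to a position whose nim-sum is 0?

3

In binary:
  1111  (15)
  0110  (6)
  1000  (8)
  0101  (5)
  ----
  0100  (4)
The overall nim-sum is X = 4. A row of size p has a winning move iff p XOR X < p (reduce it to p XOR X).
  15: 15 XOR 4 = 11 < 15 — winning move (to 11).
  6: 6 XOR 4 = 2 < 6 — winning move (to 2).
  8: 8 XOR 4 = 12 ≥ 8 — no move.
  5: 5 XOR 4 = 1 < 5 — winning move (to 1).
That gives 3 winning moves.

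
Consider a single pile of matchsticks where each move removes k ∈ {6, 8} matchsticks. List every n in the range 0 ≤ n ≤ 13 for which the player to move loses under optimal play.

0, 1, 2, 3, 4, 5

Compute g(0), g(1), … for moves {6, 8}:
g(0) = mex{} = 0
g(1) = mex{} = 0
g(2) = mex{} = 0
g(3) = mex{} = 0
g(4) = mex{} = 0
g(5) = mex{} = 0
g(6) = mex{0} = 1
g(7) = mex{0} = 1
g(8) = mex{0} = 1
g(9) = mex{0} = 1
g(10) = mex{0} = 1
g(11) = mex{0} = 1
g(12) = mex{0,1} = 2
g(13) = mex{0,1} = 2
The P-positions (g = 0) in 0..13 are 0, 1, 2, 3, 4, 5.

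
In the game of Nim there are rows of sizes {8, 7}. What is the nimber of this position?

15

In binary:
  1000  (8)
  0111  (7)
  ----
  1111  (15)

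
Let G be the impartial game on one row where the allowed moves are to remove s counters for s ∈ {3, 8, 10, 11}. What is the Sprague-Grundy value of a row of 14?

2

Compute g(0), g(1), … for moves {3, 8, 10, 11}:
g(0) = mex{} = 0
g(1) = mex{} = 0
g(2) = mex{} = 0
g(3) = mex{0} = 1
g(4) = mex{0} = 1
g(5) = mex{0} = 1
g(6) = mex{1} = 0
g(7) = mex{1} = 0
g(8) = mex{0,1} = 2
g(9) = mex{0} = 1
g(10) = mex{0} = 1
g(11) = mex{0,1,2} = 3
g(12) = mex{0,1} = 2
g(13) = mex{0,1} = 2
g(14) = mex{0,1,3} = 2
So g(14) = 2.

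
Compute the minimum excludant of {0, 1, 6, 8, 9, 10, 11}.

2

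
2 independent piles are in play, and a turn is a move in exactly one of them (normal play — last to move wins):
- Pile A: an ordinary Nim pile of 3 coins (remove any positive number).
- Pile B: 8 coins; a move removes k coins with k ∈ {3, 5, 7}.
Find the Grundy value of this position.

1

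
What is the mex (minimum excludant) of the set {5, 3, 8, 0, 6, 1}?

The values 0, 1 are all present; 2 is the first non-negative integer missing from the set.

2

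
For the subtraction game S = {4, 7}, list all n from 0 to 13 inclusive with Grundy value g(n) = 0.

Build the Grundy sequence with g(k) = mex{g(k−s) : s ∈ {4, 7}, s ≤ k}:
k:     0  1  2  3  4  5  6  7  8  9 10 11 12 13
g(k):  0  0  0  0  1  1  1  1  2  2  2  0  0  0
The P-positions (g = 0) in 0..13 are 0, 1, 2, 3, 11, 12, 13.

0, 1, 2, 3, 11, 12, 13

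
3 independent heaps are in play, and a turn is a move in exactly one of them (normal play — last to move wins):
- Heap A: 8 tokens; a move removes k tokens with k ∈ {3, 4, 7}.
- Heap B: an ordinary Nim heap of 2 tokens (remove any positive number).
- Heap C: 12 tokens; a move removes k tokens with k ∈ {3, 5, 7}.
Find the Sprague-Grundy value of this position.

0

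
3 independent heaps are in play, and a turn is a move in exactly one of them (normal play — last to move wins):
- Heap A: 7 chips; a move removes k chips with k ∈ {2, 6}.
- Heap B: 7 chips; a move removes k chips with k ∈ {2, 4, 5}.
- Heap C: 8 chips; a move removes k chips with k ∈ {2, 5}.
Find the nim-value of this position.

Grundy values for heap A (subtraction set {2, 6}):
g(0) = mex{} = 0
g(1) = mex{} = 0
g(2) = mex{0} = 1
g(3) = mex{0} = 1
g(4) = mex{1} = 0
g(5) = mex{1} = 0
g(6) = mex{0} = 1
g(7) = mex{0} = 1
So g(7) = 1.
Grundy values for heap B (subtraction set {2, 4, 5}):
k:     0  1  2  3  4  5  6  7
g(k):  0  0  1  1  2  2  3  0
So g(7) = 0.
Grundy values for heap C (subtraction set {2, 5}):
g(0) = mex{} = 0
g(1) = mex{} = 0
g(2) = mex{0} = 1
g(3) = mex{0} = 1
g(4) = mex{1} = 0
g(5) = mex{0,1} = 2
g(6) = mex{0} = 1
g(7) = mex{1,2} = 0
g(8) = mex{1} = 0
So g(8) = 0.
The value of a disjunctive sum is the nim-sum of the parts.
Combined value = 1 XOR 0 XOR 0 = 1.

1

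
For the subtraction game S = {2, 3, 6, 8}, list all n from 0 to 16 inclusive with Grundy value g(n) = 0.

0, 1, 5, 10, 14, 15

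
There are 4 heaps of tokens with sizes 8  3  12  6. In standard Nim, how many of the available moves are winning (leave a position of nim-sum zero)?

1

Nim-sum: 8 ⊕ 3 ⊕ 12 ⊕ 6 = 1.
The overall nim-sum is X = 1. A heap of size p has a winning move iff p XOR X < p (reduce it to p XOR X).
  8: 8 XOR 1 = 9 ≥ 8 — no move.
  3: 3 XOR 1 = 2 < 3 — winning move (to 2).
  12: 12 XOR 1 = 13 ≥ 12 — no move.
  6: 6 XOR 1 = 7 ≥ 6 — no move.
That gives 1 winning move.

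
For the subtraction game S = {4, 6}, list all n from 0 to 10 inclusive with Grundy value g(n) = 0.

Grundy values for subtraction set {4, 6}:
k:     0  1  2  3  4  5  6  7  8  9 10
g(k):  0  0  0  0  1  1  1  1  2  2  0
The P-positions (g = 0) in 0..10 are 0, 1, 2, 3, 10.

0, 1, 2, 3, 10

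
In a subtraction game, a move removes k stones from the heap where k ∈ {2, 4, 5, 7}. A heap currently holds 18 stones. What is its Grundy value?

Build the Grundy sequence with g(k) = mex{g(k−s) : s ∈ {2, 4, 5, 7}, s ≤ k}:
k:     0  1  2  3  4  5  6  7  8  9 10 11 12 13 14 15 16 17 18
g(k):  0  0  1  1  2  2  3  3  4  0  0  1  1  2  2  3  3  4  0
So g(18) = 0.

0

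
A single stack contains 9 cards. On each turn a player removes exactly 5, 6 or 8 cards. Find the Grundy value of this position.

1

Compute g(0), g(1), … for moves {5, 6, 8}:
k:     0  1  2  3  4  5  6  7  8  9
g(k):  0  0  0  0  0  1  1  1  1  1
So g(9) = 1.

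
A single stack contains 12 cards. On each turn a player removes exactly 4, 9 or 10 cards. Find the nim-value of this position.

Compute g(0), g(1), … for moves {4, 9, 10}:
g(0) = mex{} = 0
g(1) = mex{} = 0
g(2) = mex{} = 0
g(3) = mex{} = 0
g(4) = mex{0} = 1
g(5) = mex{0} = 1
g(6) = mex{0} = 1
g(7) = mex{0} = 1
g(8) = mex{1} = 0
g(9) = mex{0,1} = 2
g(10) = mex{0,1} = 2
g(11) = mex{0,1} = 2
g(12) = mex{0} = 1
So g(12) = 1.

1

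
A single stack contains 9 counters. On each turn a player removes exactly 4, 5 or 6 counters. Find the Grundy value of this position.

2

Build the Grundy sequence with g(k) = mex{g(k−s) : s ∈ {4, 5, 6}, s ≤ k}:
g(0) = mex{} = 0
g(1) = mex{} = 0
g(2) = mex{} = 0
g(3) = mex{} = 0
g(4) = mex{0} = 1
g(5) = mex{0} = 1
g(6) = mex{0} = 1
g(7) = mex{0} = 1
g(8) = mex{0,1} = 2
g(9) = mex{0,1} = 2
So g(9) = 2.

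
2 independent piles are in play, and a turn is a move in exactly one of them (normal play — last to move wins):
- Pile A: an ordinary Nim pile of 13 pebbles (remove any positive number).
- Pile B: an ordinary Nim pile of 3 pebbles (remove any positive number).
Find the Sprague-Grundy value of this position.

Pile A is a plain Nim pile of size 13, so its Grundy value is 13.
Pile B is a plain Nim pile of size 3, so its Grundy value is 3.
By the Sprague-Grundy theorem, the Grundy value of a sum of independent games is the XOR of the component values.
Combined value = 13 ⊕ 3 = 14.

14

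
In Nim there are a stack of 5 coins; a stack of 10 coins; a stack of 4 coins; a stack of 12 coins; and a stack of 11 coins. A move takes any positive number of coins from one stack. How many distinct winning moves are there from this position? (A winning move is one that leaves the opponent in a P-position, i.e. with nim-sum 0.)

3

Nim-sum: 5 ^ 10 ^ 4 ^ 12 ^ 11 = 12.
The overall nim-sum is X = 12. A stack of size p has a winning move iff p XOR X < p (reduce it to p XOR X).
  5: 5 XOR 12 = 9 ≥ 5 — no move.
  10: 10 XOR 12 = 6 < 10 — winning move (to 6).
  4: 4 XOR 12 = 8 ≥ 4 — no move.
  12: 12 XOR 12 = 0 < 12 — winning move (to 0).
  11: 11 XOR 12 = 7 < 11 — winning move (to 7).
That gives 3 winning moves.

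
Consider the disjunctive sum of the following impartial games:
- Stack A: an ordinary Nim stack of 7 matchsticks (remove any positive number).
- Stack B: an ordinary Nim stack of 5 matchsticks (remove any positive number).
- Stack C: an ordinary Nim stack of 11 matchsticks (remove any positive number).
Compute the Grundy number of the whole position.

9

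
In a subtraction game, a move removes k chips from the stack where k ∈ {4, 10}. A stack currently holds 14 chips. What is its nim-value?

Build the Grundy sequence with g(k) = mex{g(k−s) : s ∈ {4, 10}, s ≤ k}:
k:     0  1  2  3  4  5  6  7  8  9 10 11 12 13 14
g(k):  0  0  0  0  1  1  1  1  0  0  2  2  1  1  0
So g(14) = 0.

0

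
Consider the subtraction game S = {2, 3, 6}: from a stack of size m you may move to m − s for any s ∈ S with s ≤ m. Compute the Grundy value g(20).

1

Build the Grundy sequence with g(k) = mex{g(k−s) : s ∈ {2, 3, 6}, s ≤ k}:
k:     0  1  2  3  4  5  6  7  8  9 10 11 12 13 14 15 16 17 18 19 20
g(k):  0  0  1  1  2  0  3  1  2  0  0  1  1  2  0  3  1  2  0  0  1
So g(20) = 1.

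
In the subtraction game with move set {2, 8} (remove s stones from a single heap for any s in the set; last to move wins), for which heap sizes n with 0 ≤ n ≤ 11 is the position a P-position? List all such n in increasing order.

0, 1, 4, 5, 10, 11

Build the Grundy sequence with g(k) = mex{g(k−s) : s ∈ {2, 8}, s ≤ k}:
g(0) = mex{} = 0
g(1) = mex{} = 0
g(2) = mex{0} = 1
g(3) = mex{0} = 1
g(4) = mex{1} = 0
g(5) = mex{1} = 0
g(6) = mex{0} = 1
g(7) = mex{0} = 1
g(8) = mex{0,1} = 2
g(9) = mex{0,1} = 2
g(10) = mex{1,2} = 0
g(11) = mex{1,2} = 0
The P-positions (g = 0) in 0..11 are 0, 1, 4, 5, 10, 11.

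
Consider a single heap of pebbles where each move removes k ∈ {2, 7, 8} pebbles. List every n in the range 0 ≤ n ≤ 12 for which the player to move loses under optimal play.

0, 1, 4, 5, 10

Build the Grundy sequence with g(k) = mex{g(k−s) : s ∈ {2, 7, 8}, s ≤ k}:
k:     0  1  2  3  4  5  6  7  8  9 10 11 12
g(k):  0  0  1  1  0  0  1  1  2  2  0  3  1
The P-positions (g = 0) in 0..12 are 0, 1, 4, 5, 10.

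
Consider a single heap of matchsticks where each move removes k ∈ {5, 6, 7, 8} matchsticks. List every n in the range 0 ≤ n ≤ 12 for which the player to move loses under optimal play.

0, 1, 2, 3, 4

Grundy values for subtraction set {5, 6, 7, 8}:
k:     0  1  2  3  4  5  6  7  8  9 10 11 12
g(k):  0  0  0  0  0  1  1  1  1  1  2  2  2
The P-positions (g = 0) in 0..12 are 0, 1, 2, 3, 4.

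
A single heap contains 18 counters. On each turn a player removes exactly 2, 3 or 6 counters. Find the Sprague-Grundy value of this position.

0

Build the Grundy sequence with g(k) = mex{g(k−s) : s ∈ {2, 3, 6}, s ≤ k}:
k:     0  1  2  3  4  5  6  7  8  9 10 11 12 13 14 15 16 17 18
g(k):  0  0  1  1  2  0  3  1  2  0  0  1  1  2  0  3  1  2  0
So g(18) = 0.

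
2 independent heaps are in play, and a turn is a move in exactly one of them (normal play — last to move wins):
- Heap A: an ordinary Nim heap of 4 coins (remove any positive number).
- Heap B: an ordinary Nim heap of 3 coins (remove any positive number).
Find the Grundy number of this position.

Heap A is a plain Nim heap of size 4, so its Grundy value is 4.
Heap B is a plain Nim heap of size 3, so its Grundy value is 3.
The value of a disjunctive sum is the nim-sum of the parts.
Combined value = 4 XOR 3 = 7.

7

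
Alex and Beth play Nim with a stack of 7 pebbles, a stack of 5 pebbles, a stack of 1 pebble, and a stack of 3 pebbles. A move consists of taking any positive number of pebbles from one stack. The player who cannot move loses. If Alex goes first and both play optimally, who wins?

Compute the nim-sum pairwise:
7 XOR 5 = 2
2 XOR 1 = 3
3 XOR 3 = 0
The nim-sum is 0, so this is a P-position: the player to move is in a losing position under optimal play; Alex is about to move from it and so loses — Beth wins.

Beth wins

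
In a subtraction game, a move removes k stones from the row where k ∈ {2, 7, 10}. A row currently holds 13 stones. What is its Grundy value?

Grundy values for subtraction set {2, 7, 10}:
k:     0  1  2  3  4  5  6  7  8  9 10 11 12 13
g(k):  0  0  1  1  0  0  1  1  2  0  3  1  2  0
So g(13) = 0.

0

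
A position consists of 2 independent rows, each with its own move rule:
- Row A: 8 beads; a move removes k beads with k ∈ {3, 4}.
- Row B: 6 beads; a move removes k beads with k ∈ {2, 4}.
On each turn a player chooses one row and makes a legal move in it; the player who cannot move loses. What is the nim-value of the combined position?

0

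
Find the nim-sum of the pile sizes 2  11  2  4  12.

Bitwise XOR of the heap sizes:
  0010  (2)
  1011  (11)
  0010  (2)
  0100  (4)
  1100  (12)
  ----
  0011  (3)

3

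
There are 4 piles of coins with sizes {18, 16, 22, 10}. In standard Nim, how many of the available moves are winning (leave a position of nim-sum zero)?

3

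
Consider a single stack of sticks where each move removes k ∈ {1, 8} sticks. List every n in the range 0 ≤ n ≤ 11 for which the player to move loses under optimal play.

Grundy values for subtraction set {1, 8}:
k:     0  1  2  3  4  5  6  7  8  9 10 11
g(k):  0  1  0  1  0  1  0  1  2  0  1  0
The P-positions (g = 0) in 0..11 are 0, 2, 4, 6, 9, 11.

0, 2, 4, 6, 9, 11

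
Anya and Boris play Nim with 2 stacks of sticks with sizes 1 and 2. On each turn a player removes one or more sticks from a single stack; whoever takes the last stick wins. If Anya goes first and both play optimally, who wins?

Compute the nim-sum pairwise:
1 XOR 2 = 3
The nim-sum is 3 ≠ 0, so this is an N-position: the player to move can win; Anya has a winning move.

Anya wins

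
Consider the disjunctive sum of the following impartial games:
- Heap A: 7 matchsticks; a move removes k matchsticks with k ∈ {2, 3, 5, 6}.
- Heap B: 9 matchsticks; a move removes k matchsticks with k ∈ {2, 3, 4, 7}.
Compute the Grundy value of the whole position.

7

Build the Grundy sequence for heap A with g(k) = mex{g(k−s) : s ∈ {2, 3, 5, 6}, s ≤ k}:
k:     0  1  2  3  4  5  6  7
g(k):  0  0  1  1  2  2  3  3
So g(7) = 3.
Build the Grundy sequence for heap B with g(k) = mex{g(k−s) : s ∈ {2, 3, 4, 7}, s ≤ k}:
g(0) = mex{} = 0
g(1) = mex{} = 0
g(2) = mex{0} = 1
g(3) = mex{0} = 1
g(4) = mex{0,1} = 2
g(5) = mex{0,1} = 2
g(6) = mex{1,2} = 0
g(7) = mex{0,1,2} = 3
g(8) = mex{0,2} = 1
g(9) = mex{0,1,2,3} = 4
So g(9) = 4.
By the Sprague-Grundy theorem, the Grundy value of a sum of independent games is the XOR of the component values.
Combined value = 3 XOR 4 = 7.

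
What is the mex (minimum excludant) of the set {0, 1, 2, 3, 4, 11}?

The values 0, 1, 2, 3, 4 are all present; 5 is the first non-negative integer missing from the set.

5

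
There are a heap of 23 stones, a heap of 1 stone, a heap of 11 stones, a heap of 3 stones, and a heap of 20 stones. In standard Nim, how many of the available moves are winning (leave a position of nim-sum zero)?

1

In binary:
  10111  (23)
  00001  (1)
  01011  (11)
  00011  (3)
  10100  (20)
  -----
  01010  (10)
The overall nim-sum is X = 10. A heap of size p has a winning move iff p XOR X < p (reduce it to p XOR X).
  23: 23 XOR 10 = 29 ≥ 23 — no move.
  1: 1 XOR 10 = 11 ≥ 1 — no move.
  11: 11 XOR 10 = 1 < 11 — winning move (to 1).
  3: 3 XOR 10 = 9 ≥ 3 — no move.
  20: 20 XOR 10 = 30 ≥ 20 — no move.
That gives 1 winning move.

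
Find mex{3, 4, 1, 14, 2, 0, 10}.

The values 0, 1, 2, 3, 4 are all present; 5 is the first non-negative integer missing from the set.

5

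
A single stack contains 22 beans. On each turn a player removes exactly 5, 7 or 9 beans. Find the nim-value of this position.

1

Compute g(0), g(1), … for moves {5, 7, 9}:
k:     0  1  2  3  4  5  6  7  8  9 10 11 12 13 14 15 16 17 18 19 20 21 22
g(k):  0  0  0  0  0  1  1  1  1  1  2  2  2  2  0  0  0  0  0  1  1  1  1
So g(22) = 1.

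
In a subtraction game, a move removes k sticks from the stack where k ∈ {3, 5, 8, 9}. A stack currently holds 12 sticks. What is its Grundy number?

Grundy values for subtraction set {3, 5, 8, 9}:
g(0) = mex{} = 0
g(1) = mex{} = 0
g(2) = mex{} = 0
g(3) = mex{0} = 1
g(4) = mex{0} = 1
g(5) = mex{0} = 1
g(6) = mex{0,1} = 2
g(7) = mex{0,1} = 2
g(8) = mex{0,1} = 2
g(9) = mex{0,1,2} = 3
g(10) = mex{0,1,2} = 3
g(11) = mex{0,1,2} = 3
g(12) = mex{1,2,3} = 0
So g(12) = 0.

0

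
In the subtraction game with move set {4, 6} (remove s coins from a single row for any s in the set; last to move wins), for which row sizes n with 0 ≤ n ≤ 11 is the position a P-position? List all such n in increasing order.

0, 1, 2, 3, 10, 11

Compute g(0), g(1), … for moves {4, 6}:
g(0) = mex{} = 0
g(1) = mex{} = 0
g(2) = mex{} = 0
g(3) = mex{} = 0
g(4) = mex{0} = 1
g(5) = mex{0} = 1
g(6) = mex{0} = 1
g(7) = mex{0} = 1
g(8) = mex{0,1} = 2
g(9) = mex{0,1} = 2
g(10) = mex{1} = 0
g(11) = mex{1} = 0
The P-positions (g = 0) in 0..11 are 0, 1, 2, 3, 10, 11.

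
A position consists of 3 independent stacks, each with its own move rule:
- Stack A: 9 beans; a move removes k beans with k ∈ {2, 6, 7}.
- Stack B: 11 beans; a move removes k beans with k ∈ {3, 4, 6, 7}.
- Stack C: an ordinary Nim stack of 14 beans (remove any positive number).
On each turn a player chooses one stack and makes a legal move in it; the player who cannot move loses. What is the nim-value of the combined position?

14

Grundy values for stack A (subtraction set {2, 6, 7}):
g(0) = mex{} = 0
g(1) = mex{} = 0
g(2) = mex{0} = 1
g(3) = mex{0} = 1
g(4) = mex{1} = 0
g(5) = mex{1} = 0
g(6) = mex{0} = 1
g(7) = mex{0} = 1
g(8) = mex{0,1} = 2
g(9) = mex{1} = 0
So g(9) = 0.
For stack B, compute g(0), g(1), … with moves {3, 4, 6, 7}:
k:     0  1  2  3  4  5  6  7  8  9 10 11
g(k):  0  0  0  1  1  1  2  2  2  3  0  0
So g(11) = 0.
Stack C is a plain Nim stack of size 14, so its Grundy value is 14.
By the Sprague-Grundy theorem, the Grundy value of a sum of independent games is the XOR of the component values.
Combined value = 0 ⊕ 0 ⊕ 14 = 14.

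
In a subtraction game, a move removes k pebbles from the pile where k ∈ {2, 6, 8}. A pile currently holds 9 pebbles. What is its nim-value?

2

Build the Grundy sequence with g(k) = mex{g(k−s) : s ∈ {2, 6, 8}, s ≤ k}:
k:     0  1  2  3  4  5  6  7  8  9
g(k):  0  0  1  1  0  0  1  1  2  2
So g(9) = 2.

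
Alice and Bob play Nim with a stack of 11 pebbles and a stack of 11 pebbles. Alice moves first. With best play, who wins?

Bob wins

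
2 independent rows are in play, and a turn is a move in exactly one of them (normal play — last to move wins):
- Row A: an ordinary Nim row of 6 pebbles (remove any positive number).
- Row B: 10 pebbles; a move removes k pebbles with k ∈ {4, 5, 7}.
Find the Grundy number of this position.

Row A is a plain Nim row of size 6, so its Grundy value is 6.
For row B, compute g(0), g(1), … with moves {4, 5, 7}:
k:     0  1  2  3  4  5  6  7  8  9 10
g(k):  0  0  0  0  1  1  1  1  2  2  2
So g(10) = 2.
By the Sprague-Grundy theorem, the Grundy value of a sum of independent games is the XOR of the component values.
Combined value = 6 ⊕ 2 = 4.

4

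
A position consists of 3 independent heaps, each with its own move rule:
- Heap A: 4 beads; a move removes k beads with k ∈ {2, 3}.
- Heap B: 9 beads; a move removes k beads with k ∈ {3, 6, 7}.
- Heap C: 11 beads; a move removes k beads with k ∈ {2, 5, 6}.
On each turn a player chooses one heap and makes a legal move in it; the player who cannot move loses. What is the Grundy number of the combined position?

1

Grundy values for heap A (subtraction set {2, 3}):
k:     0  1  2  3  4
g(k):  0  0  1  1  2
So g(4) = 2.
Build the Grundy sequence for heap B with g(k) = mex{g(k−s) : s ∈ {3, 6, 7}, s ≤ k}:
g(0) = mex{} = 0
g(1) = mex{} = 0
g(2) = mex{} = 0
g(3) = mex{0} = 1
g(4) = mex{0} = 1
g(5) = mex{0} = 1
g(6) = mex{0,1} = 2
g(7) = mex{0,1} = 2
g(8) = mex{0,1} = 2
g(9) = mex{0,1,2} = 3
So g(9) = 3.
For heap C, compute g(0), g(1), … with moves {2, 5, 6}:
g(0) = mex{} = 0
g(1) = mex{} = 0
g(2) = mex{0} = 1
g(3) = mex{0} = 1
g(4) = mex{1} = 0
g(5) = mex{0,1} = 2
g(6) = mex{0} = 1
g(7) = mex{0,1,2} = 3
g(8) = mex{1} = 0
g(9) = mex{0,1,3} = 2
g(10) = mex{0,2} = 1
g(11) = mex{1,2} = 0
So g(11) = 0.
The value of a disjunctive sum is the nim-sum of the parts.
Combined value = 2 XOR 3 XOR 0 = 1.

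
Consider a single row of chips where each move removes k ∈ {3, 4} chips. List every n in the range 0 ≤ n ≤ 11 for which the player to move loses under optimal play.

0, 1, 2, 7, 8, 9

Compute g(0), g(1), … for moves {3, 4}:
g(0) = mex{} = 0
g(1) = mex{} = 0
g(2) = mex{} = 0
g(3) = mex{0} = 1
g(4) = mex{0} = 1
g(5) = mex{0} = 1
g(6) = mex{0,1} = 2
g(7) = mex{1} = 0
g(8) = mex{1} = 0
g(9) = mex{1,2} = 0
g(10) = mex{0,2} = 1
g(11) = mex{0} = 1
The P-positions (g = 0) in 0..11 are 0, 1, 2, 7, 8, 9.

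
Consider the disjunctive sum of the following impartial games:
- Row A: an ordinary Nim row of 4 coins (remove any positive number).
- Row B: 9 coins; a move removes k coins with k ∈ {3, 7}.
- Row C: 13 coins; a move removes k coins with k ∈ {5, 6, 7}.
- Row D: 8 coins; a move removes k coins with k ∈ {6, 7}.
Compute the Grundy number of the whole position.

4

Row A is a plain Nim row of size 4, so its Grundy value is 4.
For row B, compute g(0), g(1), … with moves {3, 7}:
k:     0  1  2  3  4  5  6  7  8  9
g(k):  0  0  0  1  1  1  0  2  2  1
So g(9) = 1.
For row C, compute g(0), g(1), … with moves {5, 6, 7}:
k:     0  1  2  3  4  5  6  7  8  9 10 11 12 13
g(k):  0  0  0  0  0  1  1  1  1  1  2  2  0  0
So g(13) = 0.
Grundy values for row D (subtraction set {6, 7}):
k:     0  1  2  3  4  5  6  7  8
g(k):  0  0  0  0  0  0  1  1  1
So g(8) = 1.
The value of a disjunctive sum is the nim-sum of the parts.
Combined value = 4 ⊕ 1 ⊕ 0 ⊕ 1 = 4.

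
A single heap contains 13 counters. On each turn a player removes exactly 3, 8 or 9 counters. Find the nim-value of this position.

0

Grundy values for subtraction set {3, 8, 9}:
g(0) = mex{} = 0
g(1) = mex{} = 0
g(2) = mex{} = 0
g(3) = mex{0} = 1
g(4) = mex{0} = 1
g(5) = mex{0} = 1
g(6) = mex{1} = 0
g(7) = mex{1} = 0
g(8) = mex{0,1} = 2
g(9) = mex{0} = 1
g(10) = mex{0} = 1
g(11) = mex{0,1,2} = 3
g(12) = mex{1} = 0
g(13) = mex{1} = 0
So g(13) = 0.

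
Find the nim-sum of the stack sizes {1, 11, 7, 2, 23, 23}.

Nim-sum: 1 XOR 11 XOR 7 XOR 2 XOR 23 XOR 23 = 15.

15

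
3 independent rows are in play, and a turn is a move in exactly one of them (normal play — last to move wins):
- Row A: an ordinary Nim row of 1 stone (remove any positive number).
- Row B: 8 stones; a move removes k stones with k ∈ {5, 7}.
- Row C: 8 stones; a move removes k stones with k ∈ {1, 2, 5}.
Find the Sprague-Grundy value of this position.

2

Row A is a plain Nim row of size 1, so its Grundy value is 1.
Grundy values for row B (subtraction set {5, 7}):
k:     0  1  2  3  4  5  6  7  8
g(k):  0  0  0  0  0  1  1  1  1
So g(8) = 1.
Grundy values for row C (subtraction set {1, 2, 5}):
g(0) = mex{} = 0
g(1) = mex{0} = 1
g(2) = mex{0,1} = 2
g(3) = mex{1,2} = 0
g(4) = mex{0,2} = 1
g(5) = mex{0,1} = 2
g(6) = mex{1,2} = 0
g(7) = mex{0,2} = 1
g(8) = mex{0,1} = 2
So g(8) = 2.
The value of a disjunctive sum is the nim-sum of the parts.
Combined value = 1 XOR 1 XOR 2 = 2.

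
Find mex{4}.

0

0 is not in the set, so the mex is 0.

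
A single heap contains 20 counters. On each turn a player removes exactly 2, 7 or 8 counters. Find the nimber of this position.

0

Compute g(0), g(1), … for moves {2, 7, 8}:
k:     0  1  2  3  4  5  6  7  8  9 10 11 12 13 14 15 16 17 18 19 20
g(k):  0  0  1  1  0  0  1  1  2  2  0  3  1  2  0  0  1  1  2  0  0
So g(20) = 0.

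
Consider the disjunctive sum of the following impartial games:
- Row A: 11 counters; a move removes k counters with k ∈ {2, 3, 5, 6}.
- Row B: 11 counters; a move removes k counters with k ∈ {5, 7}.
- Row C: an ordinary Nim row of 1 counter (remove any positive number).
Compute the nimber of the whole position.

2

Build the Grundy sequence for row A with g(k) = mex{g(k−s) : s ∈ {2, 3, 5, 6}, s ≤ k}:
k:     0  1  2  3  4  5  6  7  8  9 10 11
g(k):  0  0  1  1  2  2  3  3  0  0  1  1
So g(11) = 1.
Grundy values for row B (subtraction set {5, 7}):
k:     0  1  2  3  4  5  6  7  8  9 10 11
g(k):  0  0  0  0  0  1  1  1  1  1  2  2
So g(11) = 2.
Row C is a plain Nim row of size 1, so its Grundy value is 1.
By the Sprague-Grundy theorem, the Grundy value of a sum of independent games is the XOR of the component values.
Combined value = 1 ⊕ 2 ⊕ 1 = 2.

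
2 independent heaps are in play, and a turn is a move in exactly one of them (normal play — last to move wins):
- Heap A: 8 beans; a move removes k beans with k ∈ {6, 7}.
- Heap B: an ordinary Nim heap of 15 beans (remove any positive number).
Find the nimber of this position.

14

Build the Grundy sequence for heap A with g(k) = mex{g(k−s) : s ∈ {6, 7}, s ≤ k}:
g(0) = mex{} = 0
g(1) = mex{} = 0
g(2) = mex{} = 0
g(3) = mex{} = 0
g(4) = mex{} = 0
g(5) = mex{} = 0
g(6) = mex{0} = 1
g(7) = mex{0} = 1
g(8) = mex{0} = 1
So g(8) = 1.
Heap B is a plain Nim heap of size 15, so its Grundy value is 15.
The value of a disjunctive sum is the nim-sum of the parts.
Combined value = 1 XOR 15 = 14.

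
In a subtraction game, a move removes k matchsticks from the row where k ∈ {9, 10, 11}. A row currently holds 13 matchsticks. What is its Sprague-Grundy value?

Build the Grundy sequence with g(k) = mex{g(k−s) : s ∈ {9, 10, 11}, s ≤ k}:
k:     0  1  2  3  4  5  6  7  8  9 10 11 12 13
g(k):  0  0  0  0  0  0  0  0  0  1  1  1  1  1
So g(13) = 1.

1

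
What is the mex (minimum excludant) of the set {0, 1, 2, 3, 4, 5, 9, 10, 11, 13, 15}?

The values 0, 1, 2, 3, 4, 5 are all present; 6 is the first non-negative integer missing from the set.

6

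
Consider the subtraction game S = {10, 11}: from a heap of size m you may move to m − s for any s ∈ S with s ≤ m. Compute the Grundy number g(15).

1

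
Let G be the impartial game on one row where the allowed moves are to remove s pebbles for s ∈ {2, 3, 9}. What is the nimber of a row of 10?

Grundy values for subtraction set {2, 3, 9}:
g(0) = mex{} = 0
g(1) = mex{} = 0
g(2) = mex{0} = 1
g(3) = mex{0} = 1
g(4) = mex{0,1} = 2
g(5) = mex{1} = 0
g(6) = mex{1,2} = 0
g(7) = mex{0,2} = 1
g(8) = mex{0} = 1
g(9) = mex{0,1} = 2
g(10) = mex{0,1} = 2
So g(10) = 2.

2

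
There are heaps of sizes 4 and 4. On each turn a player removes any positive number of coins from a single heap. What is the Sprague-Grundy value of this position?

0

Bitwise XOR of the heap sizes:
  100  (4)
  100  (4)
  ---
  000  (0)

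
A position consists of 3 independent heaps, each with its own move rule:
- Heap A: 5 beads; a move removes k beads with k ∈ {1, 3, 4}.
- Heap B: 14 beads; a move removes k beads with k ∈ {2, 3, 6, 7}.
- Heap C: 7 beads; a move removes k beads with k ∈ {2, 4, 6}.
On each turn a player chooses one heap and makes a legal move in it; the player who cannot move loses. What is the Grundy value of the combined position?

0

For heap A, compute g(0), g(1), … with moves {1, 3, 4}:
g(0) = mex{} = 0
g(1) = mex{0} = 1
g(2) = mex{1} = 0
g(3) = mex{0} = 1
g(4) = mex{0,1} = 2
g(5) = mex{0,1,2} = 3
So g(5) = 3.
Grundy values for heap B (subtraction set {2, 3, 6, 7}):
k:     0  1  2  3  4  5  6  7  8  9 10 11 12 13 14
g(k):  0  0  1  1  2  0  3  1  2  0  0  1  1  2  0
So g(14) = 0.
Grundy values for heap C (subtraction set {2, 4, 6}):
k:     0  1  2  3  4  5  6  7
g(k):  0  0  1  1  2  2  3  3
So g(7) = 3.
By the Sprague-Grundy theorem, the Grundy value of a sum of independent games is the XOR of the component values.
Combined value = 3 ⊕ 0 ⊕ 3 = 0.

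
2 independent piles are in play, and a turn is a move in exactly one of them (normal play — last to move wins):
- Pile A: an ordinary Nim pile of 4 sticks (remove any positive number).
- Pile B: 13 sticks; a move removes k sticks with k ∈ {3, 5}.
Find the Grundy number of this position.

Pile A is a plain Nim pile of size 4, so its Grundy value is 4.
For pile B, compute g(0), g(1), … with moves {3, 5}:
k:     0  1  2  3  4  5  6  7  8  9 10 11 12 13
g(k):  0  0  0  1  1  1  2  2  0  0  0  1  1  1
So g(13) = 1.
The value of a disjunctive sum is the nim-sum of the parts.
Combined value = 4 XOR 1 = 5.

5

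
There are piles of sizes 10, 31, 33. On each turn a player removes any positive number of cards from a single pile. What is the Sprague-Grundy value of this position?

52

Nim-sum: 10 ^ 31 ^ 33 = 52.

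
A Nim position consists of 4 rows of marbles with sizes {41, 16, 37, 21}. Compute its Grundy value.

Compute the nim-sum pairwise:
41 ⊕ 16 = 57
57 ⊕ 37 = 28
28 ⊕ 21 = 9

9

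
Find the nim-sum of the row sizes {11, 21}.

30

Compute the nim-sum pairwise:
11 ^ 21 = 30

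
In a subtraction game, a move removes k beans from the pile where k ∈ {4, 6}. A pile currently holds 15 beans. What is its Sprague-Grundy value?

1

Grundy values for subtraction set {4, 6}:
k:     0  1  2  3  4  5  6  7  8  9 10 11 12 13 14 15
g(k):  0  0  0  0  1  1  1  1  2  2  0  0  0  0  1  1
So g(15) = 1.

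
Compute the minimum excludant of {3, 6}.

0

0 is not in the set, so the mex is 0.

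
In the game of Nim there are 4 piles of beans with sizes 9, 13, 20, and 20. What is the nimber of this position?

4

Write each in binary and XOR column by column:
  01001  (9)
  01101  (13)
  10100  (20)
  10100  (20)
  -----
  00100  (4)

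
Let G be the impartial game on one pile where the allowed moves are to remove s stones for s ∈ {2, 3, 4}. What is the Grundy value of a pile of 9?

Compute g(0), g(1), … for moves {2, 3, 4}:
g(0) = mex{} = 0
g(1) = mex{} = 0
g(2) = mex{0} = 1
g(3) = mex{0} = 1
g(4) = mex{0,1} = 2
g(5) = mex{0,1} = 2
g(6) = mex{1,2} = 0
g(7) = mex{1,2} = 0
g(8) = mex{0,2} = 1
g(9) = mex{0,2} = 1
So g(9) = 1.

1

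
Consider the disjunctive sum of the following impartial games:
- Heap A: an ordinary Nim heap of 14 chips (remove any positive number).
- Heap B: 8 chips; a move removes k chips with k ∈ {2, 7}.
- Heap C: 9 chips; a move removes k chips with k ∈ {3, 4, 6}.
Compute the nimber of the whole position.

12

Heap A is a plain Nim heap of size 14, so its Grundy value is 14.
Grundy values for heap B (subtraction set {2, 7}):
g(0) = mex{} = 0
g(1) = mex{} = 0
g(2) = mex{0} = 1
g(3) = mex{0} = 1
g(4) = mex{1} = 0
g(5) = mex{1} = 0
g(6) = mex{0} = 1
g(7) = mex{0} = 1
g(8) = mex{0,1} = 2
So g(8) = 2.
Grundy values for heap C (subtraction set {3, 4, 6}):
g(0) = mex{} = 0
g(1) = mex{} = 0
g(2) = mex{} = 0
g(3) = mex{0} = 1
g(4) = mex{0} = 1
g(5) = mex{0} = 1
g(6) = mex{0,1} = 2
g(7) = mex{0,1} = 2
g(8) = mex{0,1} = 2
g(9) = mex{1,2} = 0
So g(9) = 0.
The value of a disjunctive sum is the nim-sum of the parts.
Combined value = 14 ⊕ 2 ⊕ 0 = 12.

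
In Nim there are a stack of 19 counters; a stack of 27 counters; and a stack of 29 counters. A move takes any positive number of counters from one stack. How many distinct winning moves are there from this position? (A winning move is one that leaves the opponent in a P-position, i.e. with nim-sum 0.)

3

Nim-sum: 19 ^ 27 ^ 29 = 21.
The overall nim-sum is X = 21. A stack of size p has a winning move iff p XOR X < p (reduce it to p XOR X).
  19: 19 XOR 21 = 6 < 19 — winning move (to 6).
  27: 27 XOR 21 = 14 < 27 — winning move (to 14).
  29: 29 XOR 21 = 8 < 29 — winning move (to 8).
That gives 3 winning moves.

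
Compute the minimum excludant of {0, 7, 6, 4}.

0 is in the set but 1 is not, so the mex is 1.

1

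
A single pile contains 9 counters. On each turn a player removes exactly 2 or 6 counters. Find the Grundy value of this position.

0

Compute g(0), g(1), … for moves {2, 6}:
g(0) = mex{} = 0
g(1) = mex{} = 0
g(2) = mex{0} = 1
g(3) = mex{0} = 1
g(4) = mex{1} = 0
g(5) = mex{1} = 0
g(6) = mex{0} = 1
g(7) = mex{0} = 1
g(8) = mex{1} = 0
g(9) = mex{1} = 0
So g(9) = 0.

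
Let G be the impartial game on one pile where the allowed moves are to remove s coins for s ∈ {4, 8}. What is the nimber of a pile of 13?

0

Grundy values for subtraction set {4, 8}:
g(0) = mex{} = 0
g(1) = mex{} = 0
g(2) = mex{} = 0
g(3) = mex{} = 0
g(4) = mex{0} = 1
g(5) = mex{0} = 1
g(6) = mex{0} = 1
g(7) = mex{0} = 1
g(8) = mex{0,1} = 2
g(9) = mex{0,1} = 2
g(10) = mex{0,1} = 2
g(11) = mex{0,1} = 2
g(12) = mex{1,2} = 0
g(13) = mex{1,2} = 0
So g(13) = 0.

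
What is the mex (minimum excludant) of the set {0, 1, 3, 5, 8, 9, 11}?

2

The values 0, 1 are all present; 2 is the first non-negative integer missing from the set.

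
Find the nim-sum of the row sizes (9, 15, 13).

Nim-sum: 9 ^ 15 ^ 13 = 11.

11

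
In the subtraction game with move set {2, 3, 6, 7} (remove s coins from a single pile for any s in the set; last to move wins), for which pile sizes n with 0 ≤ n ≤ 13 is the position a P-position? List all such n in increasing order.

0, 1, 5, 9, 10

Build the Grundy sequence with g(k) = mex{g(k−s) : s ∈ {2, 3, 6, 7}, s ≤ k}:
k:     0  1  2  3  4  5  6  7  8  9 10 11 12 13
g(k):  0  0  1  1  2  0  3  1  2  0  0  1  1  2
The P-positions (g = 0) in 0..13 are 0, 1, 5, 9, 10.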